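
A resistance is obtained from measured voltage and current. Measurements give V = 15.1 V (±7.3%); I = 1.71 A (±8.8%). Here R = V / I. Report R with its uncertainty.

Relative error in a monomial: (δR/R)² = Σ (nᵢ · δxᵢ/xᵢ)².
  (1·δV/V)² = (1×0.0730)² = 0.00533;  (-1·δI/I)² = (-1×0.0880)² = 0.00774
δR/R = √(0.0131) = 0.114
R = 8.83 Ω, so δR = 0.114 × 8.83 = 1.01 Ω.

8.83 ± 1.01 Ω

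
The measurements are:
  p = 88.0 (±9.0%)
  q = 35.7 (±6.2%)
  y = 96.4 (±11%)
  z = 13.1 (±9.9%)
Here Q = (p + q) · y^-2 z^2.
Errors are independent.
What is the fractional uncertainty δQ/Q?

0.303

Let u = p + q = 124. δu = √(δp² + δq²) = √(62.7 + 4.90) = 8.22, so δu/u = 0.0665.
Q is then a monomial in u, y, z:
δQ/Q = √((δu/u)² + (-2·δy/y)² + (2·δz/z)²) = √(0.00442 + 0.0484 + 0.0392) = 0.303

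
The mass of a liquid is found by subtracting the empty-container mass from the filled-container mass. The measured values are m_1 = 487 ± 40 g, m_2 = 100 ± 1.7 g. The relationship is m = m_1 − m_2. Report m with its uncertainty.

387 ± 40.0 g

Sums and differences: (δm)² = Σ (cᵢ δxᵢ)².
  (δm_1)² = 1600;  (δm_2)² = 2.89
δm = √(1600) = 40.0 g
m = 387 g.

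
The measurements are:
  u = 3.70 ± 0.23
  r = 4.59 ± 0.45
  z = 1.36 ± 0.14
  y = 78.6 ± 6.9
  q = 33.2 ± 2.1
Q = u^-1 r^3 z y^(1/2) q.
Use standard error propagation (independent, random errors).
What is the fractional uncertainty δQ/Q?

For a monomial Q ∝ u^-1, r^3, z, y^(1/2), q, fractional errors add in quadrature:
  (-1·δu/u)² = (-1×0.0622)² = 0.00386;  (3·δr/r)² = (3×0.0980)² = 0.0865;  (1·δz/z)² = (1×0.103)² = 0.0106;  (½·δy/y)² = (0.5×0.0878)² = 0.00193;  (1·δq/q)² = (1×0.0633)² = 0.00400
δQ/Q = √(0.107) = 0.327

0.327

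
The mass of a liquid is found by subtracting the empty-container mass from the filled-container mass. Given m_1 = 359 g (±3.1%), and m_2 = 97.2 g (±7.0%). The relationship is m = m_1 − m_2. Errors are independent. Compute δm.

Absolute uncertainties add in quadrature for a linear combination:
  (δm_1)² = 124;  (δm_2)² = 46.3
δm = √(170) = 13.0 g

13.0 g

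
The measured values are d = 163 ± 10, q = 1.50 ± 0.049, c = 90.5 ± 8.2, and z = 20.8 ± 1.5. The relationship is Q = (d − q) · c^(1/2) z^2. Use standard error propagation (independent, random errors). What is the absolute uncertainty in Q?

Let u = d − q = 162. δu = √(δd² + δq²) = √(100 + 0.00240) = 10.0, so δu/u = 0.0619.
Q is then a monomial in u, c, z:
δQ/Q = √((δu/u)² + (½·δc/c)² + (2·δz/z)²) = √(0.00383 + 0.00205 + 0.0208) = 0.163
Q = 6.65e+05, so δQ = 0.163 × 6.65e+05 = 1.09e+05.

1.09e+05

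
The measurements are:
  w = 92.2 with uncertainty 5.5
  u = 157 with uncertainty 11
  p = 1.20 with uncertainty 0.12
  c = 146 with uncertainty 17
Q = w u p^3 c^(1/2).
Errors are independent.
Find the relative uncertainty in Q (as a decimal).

Q is a product of powers, so relative uncertainties combine in quadrature:
  (1·δw/w)² = (1×0.0597)² = 0.00356;  (1·δu/u)² = (1×0.0701)² = 0.00491;  (3·δp/p)² = (3×0.100)² = 0.0900;  (½·δc/c)² = (0.5×0.116)² = 0.00339
δQ/Q = √(0.102) = 0.319

0.319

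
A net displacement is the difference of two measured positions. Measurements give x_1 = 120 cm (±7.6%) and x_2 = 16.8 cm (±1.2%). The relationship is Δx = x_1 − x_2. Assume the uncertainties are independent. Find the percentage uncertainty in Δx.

Absolute uncertainties add in quadrature for a linear combination:
  (δx_1)² = 83.2;  (δx_2)² = 0.0406
δΔx = √(83.2) = 9.12 cm
Δx = 103 cm, so δΔx/Δx = 9.12/103 = 0.0884.

8.84%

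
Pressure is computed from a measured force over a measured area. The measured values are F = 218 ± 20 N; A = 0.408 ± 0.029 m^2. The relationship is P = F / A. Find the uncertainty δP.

62.0 Pa

Since P is a product/quotient, work with relative uncertainties:
  (1·δF/F)² = (1×0.0917)² = 0.00842;  (-1·δA/A)² = (-1×0.0711)² = 0.00505
δP/P = √(0.0135) = 0.116
P = 534 Pa, so δP = 0.116 × 534 = 62.0 Pa.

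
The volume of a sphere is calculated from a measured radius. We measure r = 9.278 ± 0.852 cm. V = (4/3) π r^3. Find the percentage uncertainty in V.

27.5%

Relative error in a monomial: (δV/V)² = Σ (nᵢ · δxᵢ/xᵢ)².
  (3·δr/r)² = (3×0.0918)² = 0.0759
δV/V = √(0.0759) = 0.275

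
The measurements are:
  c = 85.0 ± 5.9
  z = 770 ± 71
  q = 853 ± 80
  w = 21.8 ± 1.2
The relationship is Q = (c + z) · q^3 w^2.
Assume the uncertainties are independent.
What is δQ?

7.9e+13

Let u = c + z = 855. δu = √(δc² + δz²) = √(34.8 + 5040) = 71.2, so δu/u = 0.0833.
Q is then a monomial in u, q, w:
δQ/Q = √((δu/u)² + (3·δq/q)² + (2·δw/w)²) = √(0.00694 + 0.0792 + 0.0121) = 0.313
Q = 2.52e+14, so δQ = 0.313 × 2.52e+14 = 7.9e+13.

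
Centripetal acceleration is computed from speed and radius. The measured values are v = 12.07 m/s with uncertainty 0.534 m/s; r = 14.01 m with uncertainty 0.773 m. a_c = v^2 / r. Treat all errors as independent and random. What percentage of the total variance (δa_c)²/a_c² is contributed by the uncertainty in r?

(δa_c/a_c)² = (2·δv/v)² + (-1·δr/r)²
  v term: (2×0.0442)² = 0.00783
  r term: (-1×0.0552)² = 0.00304
Total = 0.0109. Share from r = 0.00304/0.0109 = 0.280.

28.0%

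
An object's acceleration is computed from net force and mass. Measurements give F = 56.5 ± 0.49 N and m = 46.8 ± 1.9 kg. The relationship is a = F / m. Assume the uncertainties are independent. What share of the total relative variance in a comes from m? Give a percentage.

95.6%

(δa/a)² = (1·δF/F)² + (-1·δm/m)²
  F term: (1×0.00867)² = 7.52e-05
  m term: (-1×0.0406)² = 0.00165
Total = 0.00172. Share from m = 0.00165/0.00172 = 0.956.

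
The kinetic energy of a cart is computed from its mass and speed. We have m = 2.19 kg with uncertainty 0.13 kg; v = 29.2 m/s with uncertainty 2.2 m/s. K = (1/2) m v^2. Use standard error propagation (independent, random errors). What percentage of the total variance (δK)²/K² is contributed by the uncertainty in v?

(δK/K)² = (1·δm/m)² + (2·δv/v)²
  m term: (1×0.0594)² = 0.00352
  v term: (2×0.0753)² = 0.0227
Total = 0.0262. Share from v = 0.0227/0.0262 = 0.866.

86.6%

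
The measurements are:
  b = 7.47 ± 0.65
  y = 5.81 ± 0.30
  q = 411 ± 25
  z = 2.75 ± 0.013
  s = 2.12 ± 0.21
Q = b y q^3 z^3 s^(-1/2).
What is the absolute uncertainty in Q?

Each factor contributes (exponent × relative error)² to (δQ/Q)²:
  (1·δb/b)² = (1×0.0870)² = 0.00757;  (1·δy/y)² = (1×0.0516)² = 0.00267;  (3·δq/q)² = (3×0.0608)² = 0.0333;  (3·δz/z)² = (3×0.00473)² = 0.000201;  (−½·δs/s)² = (-0.5×0.0991)² = 0.00245
δQ/Q = √(0.0462) = 0.215
Q = 4.3e+10, so δQ = 0.215 × 4.3e+10 = 9.25e+09.

9.25e+09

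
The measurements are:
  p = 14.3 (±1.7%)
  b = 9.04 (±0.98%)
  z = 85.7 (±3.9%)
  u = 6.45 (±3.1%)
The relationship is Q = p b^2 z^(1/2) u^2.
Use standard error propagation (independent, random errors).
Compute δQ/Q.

Relative error in a monomial: (δQ/Q)² = Σ (nᵢ · δxᵢ/xᵢ)².
  (1·δp/p)² = (1×0.0170)² = 0.000289;  (2·δb/b)² = (2×0.00980)² = 0.000384;  (½·δz/z)² = (0.5×0.0390)² = 0.000380;  (2·δu/u)² = (2×0.0310)² = 0.00384
δQ/Q = √(0.00490) = 0.0700

0.0700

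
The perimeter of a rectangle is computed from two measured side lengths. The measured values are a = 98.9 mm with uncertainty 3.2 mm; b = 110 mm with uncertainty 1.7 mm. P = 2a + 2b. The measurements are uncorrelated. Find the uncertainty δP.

For a sum/difference, combine absolute errors in quadrature:
  (2·δa)² = 41.0;  (2·δb)² = 11.6
δP = √(52.5) = 7.25 mm

7.25 mm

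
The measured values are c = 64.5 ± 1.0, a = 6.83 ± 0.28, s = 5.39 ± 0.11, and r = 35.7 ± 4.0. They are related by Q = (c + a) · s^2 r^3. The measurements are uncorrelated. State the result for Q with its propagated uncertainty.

Let u = c + a = 71.3. δu = √(δc² + δa²) = √(1.00 + 0.0784) = 1.04, so δu/u = 0.0146.
Q is then a monomial in u, s, r:
δQ/Q = √((δu/u)² + (2·δs/s)² + (3·δr/r)²) = √(0.000212 + 0.00167 + 0.113) = 0.339
Q = 9.43e+07, so δQ = 0.339 × 9.43e+07 = 3.2e+07.

(9.43 ± 3.20) × 10^7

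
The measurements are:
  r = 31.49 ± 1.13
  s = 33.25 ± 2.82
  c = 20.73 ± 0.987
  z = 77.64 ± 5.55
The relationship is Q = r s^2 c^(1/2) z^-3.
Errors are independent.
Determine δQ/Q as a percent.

Q is a product of powers, so relative uncertainties combine in quadrature:
  (1·δr/r)² = (1×0.0359)² = 0.00129;  (2·δs/s)² = (2×0.0848)² = 0.0288;  (½·δc/c)² = (0.5×0.0476)² = 0.000567;  (-3·δz/z)² = (-3×0.0715)² = 0.0460
δQ/Q = √(0.0766) = 0.277

27.7%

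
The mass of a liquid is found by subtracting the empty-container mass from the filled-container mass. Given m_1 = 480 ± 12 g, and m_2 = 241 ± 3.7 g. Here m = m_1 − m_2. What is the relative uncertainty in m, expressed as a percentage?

Absolute uncertainties add in quadrature for a linear combination:
  (δm_1)² = 144;  (δm_2)² = 13.7
δm = √(158) = 12.6 g
m = 239 g, so δm/m = 12.6/239 = 0.0525.

5.25%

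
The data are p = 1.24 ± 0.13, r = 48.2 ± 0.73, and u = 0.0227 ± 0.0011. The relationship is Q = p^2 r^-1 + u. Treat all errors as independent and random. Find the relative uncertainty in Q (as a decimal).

0.124

Let w = p^2·r^-1 = 0.0319. δw/w = √((2·δp/p)² + (-1·δr/r)²) = √(0.0440 + 0.000229) = 0.210, so δw = 0.00671.
Q = w + u: δQ = √(δw² + δu²) = √(4.5e-05 + 1.21e-06) = 0.00680
Q = 0.0546, so δQ/Q = 0.00680/0.0546 = 0.124.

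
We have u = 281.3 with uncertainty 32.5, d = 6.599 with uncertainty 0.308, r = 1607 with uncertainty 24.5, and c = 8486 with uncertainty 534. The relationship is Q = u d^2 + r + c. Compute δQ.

Let p = u·d^2 = 12250. δp/p = √((1·δu/u)² + (2·δd/d)²) = √(0.0133 + 0.00871) = 0.149, so δp = 1820.
Q = p + r + c: δQ = √(δp² + δr² + δc²) = √(3.31e+06 + 600 + 2.85e+05) = 1900

1900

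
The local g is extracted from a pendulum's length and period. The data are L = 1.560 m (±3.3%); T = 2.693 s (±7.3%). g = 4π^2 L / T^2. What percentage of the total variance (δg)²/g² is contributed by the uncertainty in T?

95.1%

(δg/g)² = (1·δL/L)² + (-2·δT/T)²
  L term: (1×0.0330)² = 0.00109
  T term: (-2×0.0730)² = 0.0213
Total = 0.0224. Share from T = 0.0213/0.0224 = 0.951.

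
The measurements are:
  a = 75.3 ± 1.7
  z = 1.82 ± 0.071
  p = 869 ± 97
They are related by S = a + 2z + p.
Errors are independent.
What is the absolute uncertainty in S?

S is a linear combination, so absolute uncertainties add in quadrature:
  (δa)² = 2.89;  (2·δz)² = 0.0202;  (δp)² = 9410
δS = √(9410) = 97.0

97.0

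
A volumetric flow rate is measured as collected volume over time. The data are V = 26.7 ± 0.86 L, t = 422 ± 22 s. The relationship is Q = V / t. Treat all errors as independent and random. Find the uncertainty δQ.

Products/powers → add relative errors in quadrature, weighted by exponent:
  (1·δV/V)² = (1×0.0322)² = 0.00104;  (-1·δt/t)² = (-1×0.0521)² = 0.00272
δQ/Q = √(0.00376) = 0.0613
Q = 0.0633 L/s, so δQ = 0.0613 × 0.0633 = 0.00388 L/s.

0.00388 L/s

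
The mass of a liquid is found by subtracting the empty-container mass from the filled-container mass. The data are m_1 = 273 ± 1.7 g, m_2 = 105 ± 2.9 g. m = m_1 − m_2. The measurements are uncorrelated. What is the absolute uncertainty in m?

3.36 g

For a sum/difference, combine absolute errors in quadrature:
  (δm_1)² = 2.89;  (δm_2)² = 8.41
δm = √(11.3) = 3.36 g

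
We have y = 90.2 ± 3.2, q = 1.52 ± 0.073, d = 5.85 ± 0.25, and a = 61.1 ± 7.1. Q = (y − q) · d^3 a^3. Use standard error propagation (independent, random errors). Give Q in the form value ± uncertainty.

Let u = y − q = 88.7. δu = √(δy² + δq²) = √(10.2 + 0.00533) = 3.20, so δu/u = 0.0361.
Q is then a monomial in u, d, a:
δQ/Q = √((δu/u)² + (3·δd/d)² + (3·δa/a)²) = √(0.00130 + 0.0164 + 0.122) = 0.373
Q = 4.05e+09, so δQ = 0.373 × 4.05e+09 = 1.51e+09.

(4.05 ± 1.51) × 10^9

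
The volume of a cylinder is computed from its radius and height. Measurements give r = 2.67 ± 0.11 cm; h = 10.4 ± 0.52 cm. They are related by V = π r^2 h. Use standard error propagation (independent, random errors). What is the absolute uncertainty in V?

For a monomial V ∝ r^2, h, fractional errors add in quadrature:
  (2·δr/r)² = (2×0.0412)² = 0.00679;  (1·δh/h)² = (1×0.0500)² = 0.00250
δV/V = √(0.00929) = 0.0964
V = 233 cm^3, so δV = 0.0964 × 233 = 22.4 cm^3.

22.4 cm^3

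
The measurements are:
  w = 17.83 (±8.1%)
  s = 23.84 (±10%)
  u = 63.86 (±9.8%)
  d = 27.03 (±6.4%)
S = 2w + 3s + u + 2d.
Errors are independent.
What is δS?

For a sum/difference, combine absolute errors in quadrature:
  (2·δw)² = 8.34;  (3·δs)² = 51.2;  (δu)² = 39.2;  (2·δd)² = 12.0
δS = √(111) = 10.5

10.5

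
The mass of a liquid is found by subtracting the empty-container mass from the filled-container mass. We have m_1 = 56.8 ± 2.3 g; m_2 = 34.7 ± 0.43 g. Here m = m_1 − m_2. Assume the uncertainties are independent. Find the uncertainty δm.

Each term contributes (cᵢ δxᵢ)² to (δm)²:
  (δm_1)² = 5.29;  (δm_2)² = 0.185
δm = √(5.47) = 2.34 g

2.34 g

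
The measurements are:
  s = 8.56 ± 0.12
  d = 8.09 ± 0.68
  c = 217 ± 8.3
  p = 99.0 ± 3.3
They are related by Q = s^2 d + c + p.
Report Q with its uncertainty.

Let w = s^2·d = 593. δw/w = √((2·δs/s)² + (1·δd/d)²) = √(0.000786 + 0.00707) = 0.0886, so δw = 52.5.
Q = w + c + p: δQ = √(δw² + δc² + δp²) = √(2760 + 68.9 + 10.9) = 53.3
Q = 909.

909 ± 53.3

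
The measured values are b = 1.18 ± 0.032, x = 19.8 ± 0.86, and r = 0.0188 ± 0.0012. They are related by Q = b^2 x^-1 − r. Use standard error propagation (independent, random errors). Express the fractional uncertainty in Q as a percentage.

9.77%

Let p = b^2·x^-1 = 0.0703. δp/p = √((2·δb/b)² + (-1·δx/x)²) = √(0.00294 + 0.00189) = 0.0695, so δp = 0.00489.
Q = p − r: δQ = √(δp² + δr²) = √(2.39e-05 + 1.44e-06) = 0.00503
Q = 0.0515, so δQ/Q = 0.00503/0.0515 = 0.0977.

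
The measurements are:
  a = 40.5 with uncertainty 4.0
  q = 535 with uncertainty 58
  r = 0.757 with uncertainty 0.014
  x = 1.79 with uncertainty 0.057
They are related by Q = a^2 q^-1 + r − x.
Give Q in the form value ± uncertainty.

Let p = a^2·q^-1 = 3.07. δp/p = √((2·δa/a)² + (-1·δq/q)²) = √(0.0390 + 0.0118) = 0.225, so δp = 0.691.
Q = p + r − x: δQ = √(δp² + δr² + δx²) = √(0.477 + 0.000196 + 0.00325) = 0.693
Q = 2.03.

2.03 ± 0.693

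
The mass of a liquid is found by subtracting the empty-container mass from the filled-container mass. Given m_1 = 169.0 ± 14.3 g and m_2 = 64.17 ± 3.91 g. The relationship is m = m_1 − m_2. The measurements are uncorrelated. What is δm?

14.8 g

For a sum/difference, combine absolute errors in quadrature:
  (δm_1)² = 204;  (δm_2)² = 15.3
δm = √(220) = 14.8 g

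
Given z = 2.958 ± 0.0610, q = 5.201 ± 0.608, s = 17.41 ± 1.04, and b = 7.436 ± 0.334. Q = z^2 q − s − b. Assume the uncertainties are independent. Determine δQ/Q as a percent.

27.8%

Let p = z^2·q = 45.51. δp/p = √((2·δz/z)² + (1·δq/q)²) = √(0.00170 + 0.0137) = 0.124, so δp = 5.64.
Q = p − s − b: δQ = √(δp² + δs² + δb²) = √(31.8 + 1.08 + 0.112) = 5.75
Q = 20.66, so δQ/Q = 5.75/20.66 = 0.278.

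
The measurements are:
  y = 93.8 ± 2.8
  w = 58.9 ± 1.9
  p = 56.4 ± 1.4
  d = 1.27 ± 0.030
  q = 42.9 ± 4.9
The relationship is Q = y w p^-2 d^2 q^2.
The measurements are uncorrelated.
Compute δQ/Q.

For a monomial Q ∝ y, w, p^-2, d^2, q^2, fractional errors add in quadrature:
  (1·δy/y)² = (1×0.0299)² = 0.000891;  (1·δw/w)² = (1×0.0323)² = 0.00104;  (-2·δp/p)² = (-2×0.0248)² = 0.00246;  (2·δd/d)² = (2×0.0236)² = 0.00223;  (2·δq/q)² = (2×0.114)² = 0.0522
δQ/Q = √(0.0588) = 0.243

0.243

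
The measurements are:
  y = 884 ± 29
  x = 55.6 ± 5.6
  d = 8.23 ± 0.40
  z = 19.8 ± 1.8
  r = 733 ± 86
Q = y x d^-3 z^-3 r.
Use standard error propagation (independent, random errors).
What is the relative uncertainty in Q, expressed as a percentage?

34.7%

For a monomial Q ∝ y, x, d^-3, z^-3, r, fractional errors add in quadrature:
  (1·δy/y)² = (1×0.0328)² = 0.00108;  (1·δx/x)² = (1×0.101)² = 0.0101;  (-3·δd/d)² = (-3×0.0486)² = 0.0213;  (-3·δz/z)² = (-3×0.0909)² = 0.0744;  (1·δr/r)² = (1×0.117)² = 0.0138
δQ/Q = √(0.121) = 0.347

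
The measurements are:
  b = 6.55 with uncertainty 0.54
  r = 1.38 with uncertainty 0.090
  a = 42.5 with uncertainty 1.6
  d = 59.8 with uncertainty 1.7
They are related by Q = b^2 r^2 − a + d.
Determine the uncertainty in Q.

17.3

Let p = b^2·r^2 = 81.7. δp/p = √((2·δb/b)² + (2·δr/r)²) = √(0.0272 + 0.0170) = 0.210, so δp = 17.2.
Q = p − a + d: δQ = √(δp² + δa² + δd²) = √(295 + 2.56 + 2.89) = 17.3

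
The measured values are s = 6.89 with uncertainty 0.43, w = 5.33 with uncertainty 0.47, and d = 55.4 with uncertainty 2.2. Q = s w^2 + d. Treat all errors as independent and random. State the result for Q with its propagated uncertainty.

251 ± 36.7

Let p = s·w^2 = 196. δp/p = √((1·δs/s)² + (2·δw/w)²) = √(0.00389 + 0.0311) = 0.187, so δp = 36.6.
Q = p + d: δQ = √(δp² + δd²) = √(1340 + 4.84) = 36.7
Q = 251.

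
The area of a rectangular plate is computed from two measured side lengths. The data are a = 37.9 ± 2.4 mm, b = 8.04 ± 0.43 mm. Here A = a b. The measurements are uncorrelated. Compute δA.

Relative error in a monomial: (δA/A)² = Σ (nᵢ · δxᵢ/xᵢ)².
  (1·δa/a)² = (1×0.0633)² = 0.00401;  (1·δb/b)² = (1×0.0535)² = 0.00286
δA/A = √(0.00687) = 0.0829
A = 305 mm^2, so δA = 0.0829 × 305 = 25.3 mm^2.

25.3 mm^2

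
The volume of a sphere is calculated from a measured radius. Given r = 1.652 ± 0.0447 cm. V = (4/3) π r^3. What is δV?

1.53 cm^3

Since V is a product/quotient, work with relative uncertainties:
  (3·δr/r)² = (3×0.0271)² = 0.00659
δV/V = √(0.00659) = 0.0812
V = 18.89 cm^3, so δV = 0.0812 × 18.89 = 1.53 cm^3.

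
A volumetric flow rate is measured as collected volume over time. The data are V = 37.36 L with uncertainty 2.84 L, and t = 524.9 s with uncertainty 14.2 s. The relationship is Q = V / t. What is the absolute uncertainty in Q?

0.00574 L/s

Q is a product of powers, so relative uncertainties combine in quadrature:
  (1·δV/V)² = (1×0.0760)² = 0.00578;  (-1·δt/t)² = (-1×0.0271)² = 0.000732
δQ/Q = √(0.00651) = 0.0807
Q = 0.07118 L/s, so δQ = 0.0807 × 0.07118 = 0.00574 L/s.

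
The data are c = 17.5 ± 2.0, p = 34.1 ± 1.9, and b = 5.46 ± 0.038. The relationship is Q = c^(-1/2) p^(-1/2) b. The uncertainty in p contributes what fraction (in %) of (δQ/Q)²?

(δQ/Q)² = (−½·δc/c)² + (−½·δp/p)² + (1·δb/b)²
  c term: (-0.5×0.114)² = 0.00327
  p term: (-0.5×0.0557)² = 0.000776
  b term: (1×0.00696)² = 4.84e-05
Total = 0.00409. Share from p = 0.000776/0.00409 = 0.190.

19.0%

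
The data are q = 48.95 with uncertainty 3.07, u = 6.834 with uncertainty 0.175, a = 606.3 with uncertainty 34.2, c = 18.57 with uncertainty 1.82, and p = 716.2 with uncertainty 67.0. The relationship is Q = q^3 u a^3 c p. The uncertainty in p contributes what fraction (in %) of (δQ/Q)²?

10.5%

(δQ/Q)² = (3·δq/q)² + (1·δu/u)² + (3·δa/a)² + (1·δc/c)² + (1·δp/p)²
  q term: (3×0.0627)² = 0.0354
  u term: (1×0.0256)² = 0.000656
  a term: (3×0.0564)² = 0.0286
  c term: (1×0.0980)² = 0.00961
  p term: (1×0.0935)² = 0.00875
Total = 0.0831. Share from p = 0.00875/0.0831 = 0.105.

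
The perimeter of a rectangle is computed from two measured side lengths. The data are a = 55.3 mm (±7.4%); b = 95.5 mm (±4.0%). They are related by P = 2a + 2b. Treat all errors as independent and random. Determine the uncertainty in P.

11.2 mm

Absolute uncertainties add in quadrature for a linear combination:
  (2·δa)² = 67.0;  (2·δb)² = 58.4
δP = √(125) = 11.2 mm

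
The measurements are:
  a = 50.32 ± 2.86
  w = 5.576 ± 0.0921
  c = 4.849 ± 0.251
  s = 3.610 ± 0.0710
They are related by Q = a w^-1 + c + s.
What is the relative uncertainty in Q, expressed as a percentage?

Let p = a·w^-1 = 9.024. δp/p = √((1·δa/a)² + (-1·δw/w)²) = √(0.00323 + 0.000273) = 0.0592, so δp = 0.534.
Q = p + c + s: δQ = √(δp² + δc² + δs²) = √(0.285 + 0.0630 + 0.00504) = 0.594
Q = 17.48, so δQ/Q = 0.594/17.48 = 0.0340.

3.40%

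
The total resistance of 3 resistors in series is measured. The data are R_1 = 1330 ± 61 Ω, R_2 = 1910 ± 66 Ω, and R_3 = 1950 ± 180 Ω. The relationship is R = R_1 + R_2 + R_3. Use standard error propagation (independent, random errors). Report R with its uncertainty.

For a sum/difference, combine absolute errors in quadrature:
  (δR_1)² = 3720;  (δR_2)² = 4360;  (δR_3)² = 32400
δR = √(40500) = 201 Ω
R = 5190 Ω.

5190 ± 201 Ω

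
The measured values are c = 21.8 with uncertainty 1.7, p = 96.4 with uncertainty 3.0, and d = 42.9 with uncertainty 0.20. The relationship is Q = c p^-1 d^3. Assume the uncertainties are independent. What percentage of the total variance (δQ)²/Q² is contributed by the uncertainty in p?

13.4%

(δQ/Q)² = (1·δc/c)² + (-1·δp/p)² + (3·δd/d)²
  c term: (1×0.0780)² = 0.00608
  p term: (-1×0.0311)² = 0.000968
  d term: (3×0.00466)² = 0.000196
Total = 0.00725. Share from p = 0.000968/0.00725 = 0.134.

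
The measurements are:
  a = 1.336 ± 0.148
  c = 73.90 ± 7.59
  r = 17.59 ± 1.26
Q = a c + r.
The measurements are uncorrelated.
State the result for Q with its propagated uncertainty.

116.3 ± 15.0

Let p = a·c = 98.73. δp/p = √((1·δa/a)² + (1·δc/c)²) = √(0.0123 + 0.0105) = 0.151, so δp = 14.9.
Q = p + r: δQ = √(δp² + δr²) = √(222 + 1.59) = 15.0
Q = 116.3.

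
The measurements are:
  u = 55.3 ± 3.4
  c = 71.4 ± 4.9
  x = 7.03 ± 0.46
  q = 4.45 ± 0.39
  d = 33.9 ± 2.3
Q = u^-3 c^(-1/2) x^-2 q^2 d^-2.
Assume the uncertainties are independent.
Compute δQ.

7.77e-11

Products/powers → add relative errors in quadrature, weighted by exponent:
  (-3·δu/u)² = (-3×0.0615)² = 0.0340;  (−½·δc/c)² = (-0.5×0.0686)² = 0.00118;  (-2·δx/x)² = (-2×0.0654)² = 0.0171;  (2·δq/q)² = (2×0.0876)² = 0.0307;  (-2·δd/d)² = (-2×0.0678)² = 0.0184
δQ/Q = √(0.101) = 0.319
Q = 2.44e-10, so δQ = 0.319 × 2.44e-10 = 7.77e-11.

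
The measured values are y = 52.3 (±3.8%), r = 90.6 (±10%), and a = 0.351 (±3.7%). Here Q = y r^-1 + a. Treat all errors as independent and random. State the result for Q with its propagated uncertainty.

0.928 ± 0.0631

Let p = y·r^-1 = 0.577. δp/p = √((1·δy/y)² + (-1·δr/r)²) = √(0.00144 + 0.0100) = 0.107, so δp = 0.0618.
Q = p + a: δQ = √(δp² + δa²) = √(0.00381 + 0.000169) = 0.0631
Q = 0.928.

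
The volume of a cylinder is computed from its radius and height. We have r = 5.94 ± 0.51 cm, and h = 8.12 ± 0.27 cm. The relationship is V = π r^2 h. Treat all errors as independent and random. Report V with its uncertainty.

Each factor contributes (exponent × relative error)² to (δV/V)²:
  (2·δr/r)² = (2×0.0859)² = 0.0295;  (1·δh/h)² = (1×0.0333)² = 0.00111
δV/V = √(0.0306) = 0.175
V = 900 cm^3, so δV = 0.175 × 900 = 157 cm^3.

900 ± 157 cm^3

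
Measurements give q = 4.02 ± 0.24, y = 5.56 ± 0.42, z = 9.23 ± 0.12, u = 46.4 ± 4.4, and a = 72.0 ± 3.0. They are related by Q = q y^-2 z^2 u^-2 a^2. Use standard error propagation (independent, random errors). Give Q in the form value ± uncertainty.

26.7 ± 7.06

Q is a product of powers, so relative uncertainties combine in quadrature:
  (1·δq/q)² = (1×0.0597)² = 0.00356;  (-2·δy/y)² = (-2×0.0755)² = 0.0228;  (2·δz/z)² = (2×0.0130)² = 0.000676;  (-2·δu/u)² = (-2×0.0948)² = 0.0360;  (2·δa/a)² = (2×0.0417)² = 0.00694
δQ/Q = √(0.0700) = 0.265
Q = 26.7, so δQ = 0.265 × 26.7 = 7.06.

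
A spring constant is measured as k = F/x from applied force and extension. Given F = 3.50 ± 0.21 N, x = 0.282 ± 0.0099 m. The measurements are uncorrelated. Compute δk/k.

0.0695

Products/powers → add relative errors in quadrature, weighted by exponent:
  (1·δF/F)² = (1×0.0600)² = 0.00360;  (-1·δx/x)² = (-1×0.0351)² = 0.00123
δk/k = √(0.00483) = 0.0695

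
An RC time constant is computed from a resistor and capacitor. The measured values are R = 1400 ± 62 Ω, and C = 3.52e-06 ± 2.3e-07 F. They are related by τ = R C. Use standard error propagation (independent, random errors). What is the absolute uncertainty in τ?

0.000389 s

Each factor contributes (exponent × relative error)² to (δτ/τ)²:
  (1·δR/R)² = (1×0.0443)² = 0.00196;  (1·δC/C)² = (1×0.0653)² = 0.00427
δτ/τ = √(0.00623) = 0.0789
τ = 0.00493 s, so δτ = 0.0789 × 0.00493 = 0.000389 s.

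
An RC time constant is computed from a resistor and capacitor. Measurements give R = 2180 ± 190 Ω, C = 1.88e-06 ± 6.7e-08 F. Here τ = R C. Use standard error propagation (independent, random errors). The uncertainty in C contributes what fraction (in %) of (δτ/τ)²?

(δτ/τ)² = (1·δR/R)² + (1·δC/C)²
  R term: (1×0.0872)² = 0.00760
  C term: (1×0.0356)² = 0.00127
Total = 0.00887. Share from C = 0.00127/0.00887 = 0.143.

14.3%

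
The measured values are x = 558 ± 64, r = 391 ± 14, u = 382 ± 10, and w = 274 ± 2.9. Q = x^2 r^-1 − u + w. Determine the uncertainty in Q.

Let p = x^2·r^-1 = 796. δp/p = √((2·δx/x)² + (-1·δr/r)²) = √(0.0526 + 0.00128) = 0.232, so δp = 185.
Q = p − u + w: δQ = √(δp² + δu² + δw²) = √(34200 + 100 + 8.41) = 185

185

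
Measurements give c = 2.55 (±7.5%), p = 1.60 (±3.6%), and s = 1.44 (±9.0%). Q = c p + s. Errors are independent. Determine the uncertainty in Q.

Let w = c·p = 4.08. δw/w = √((1·δc/c)² + (1·δp/p)²) = √(0.00562 + 0.00130) = 0.0832, so δw = 0.339.
Q = w + s: δQ = √(δw² + δs²) = √(0.115 + 0.0168) = 0.363

0.363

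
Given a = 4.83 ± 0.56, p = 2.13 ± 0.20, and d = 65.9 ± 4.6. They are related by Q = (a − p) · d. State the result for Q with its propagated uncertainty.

Let u = a − p = 2.70. δu = √(δa² + δp²) = √(0.314 + 0.0400) = 0.595, so δu/u = 0.220.
Q is then a monomial in u, d:
δQ/Q = √((δu/u)² + (1·δd/d)²) = √(0.0485 + 0.00487) = 0.231
Q = 178, so δQ = 0.231 × 178 = 41.1.

178 ± 41.1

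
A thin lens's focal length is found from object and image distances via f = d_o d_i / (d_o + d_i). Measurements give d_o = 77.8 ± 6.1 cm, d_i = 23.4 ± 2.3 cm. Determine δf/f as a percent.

∂f/∂d_o = (d_i/(d_o+d_i))² = 0.0535;  ∂f/∂d_i = (d_o/(d_o+d_i))² = 0.591
δf = √((∂f/∂d_o · δd_o)² + (∂f/∂d_i · δd_i)²) = √(0.106 + 1.85) = 1.40 cm
f = 18.0 cm, so δf/f = 1.40/18.0 = 0.0777.

7.77%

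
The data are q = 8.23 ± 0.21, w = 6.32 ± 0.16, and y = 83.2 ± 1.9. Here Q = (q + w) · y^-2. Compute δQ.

Let u = q + w = 14.6. δu = √(δq² + δw²) = √(0.0441 + 0.0256) = 0.264, so δu/u = 0.0181.
Q is then a monomial in u, y:
δQ/Q = √((δu/u)² + (-2·δy/y)²) = √(0.000329 + 0.00209) = 0.0491
Q = 0.00210, so δQ = 0.0491 × 0.00210 = 0.000103.

0.000103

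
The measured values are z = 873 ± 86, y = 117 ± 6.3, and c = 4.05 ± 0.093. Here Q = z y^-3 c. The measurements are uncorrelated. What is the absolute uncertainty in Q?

0.000421

Q is a product of powers, so relative uncertainties combine in quadrature:
  (1·δz/z)² = (1×0.0985)² = 0.00970;  (-3·δy/y)² = (-3×0.0538)² = 0.0261;  (1·δc/c)² = (1×0.0230)² = 0.000527
δQ/Q = √(0.0363) = 0.191
Q = 0.00221, so δQ = 0.191 × 0.00221 = 0.000421.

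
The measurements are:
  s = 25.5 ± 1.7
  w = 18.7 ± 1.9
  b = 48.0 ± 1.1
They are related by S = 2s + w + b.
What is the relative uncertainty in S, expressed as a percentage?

Each term contributes (cᵢ δxᵢ)² to (δS)²:
  (2·δs)² = 11.6;  (δw)² = 3.61;  (δb)² = 1.21
δS = √(16.4) = 4.05
S = 118, so δS/S = 4.05/118 = 0.0344.

3.44%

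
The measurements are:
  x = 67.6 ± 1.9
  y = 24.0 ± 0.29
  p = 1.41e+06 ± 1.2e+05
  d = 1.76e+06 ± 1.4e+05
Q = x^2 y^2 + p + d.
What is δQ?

2.45e+05

Let w = x^2·y^2 = 2.63e+06. δw/w = √((2·δx/x)² + (2·δy/y)²) = √(0.00316 + 0.000584) = 0.0612, so δw = 1.61e+05.
Q = w + p + d: δQ = √(δw² + δp² + δd²) = √(2.59e+10 + 1.44e+10 + 1.96e+10) = 2.45e+05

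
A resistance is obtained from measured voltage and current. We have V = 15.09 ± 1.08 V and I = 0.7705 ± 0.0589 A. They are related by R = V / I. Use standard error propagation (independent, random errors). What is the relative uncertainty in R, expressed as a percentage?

10.5%

Products/powers → add relative errors in quadrature, weighted by exponent:
  (1·δV/V)² = (1×0.0716)² = 0.00512;  (-1·δI/I)² = (-1×0.0764)² = 0.00584
δR/R = √(0.0110) = 0.105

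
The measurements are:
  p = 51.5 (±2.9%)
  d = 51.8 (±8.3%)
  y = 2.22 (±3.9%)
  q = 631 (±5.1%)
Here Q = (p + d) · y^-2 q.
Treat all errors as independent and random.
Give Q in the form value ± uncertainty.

13200 ± 1360

Let u = p + d = 103. δu = √(δp² + δd²) = √(2.23 + 18.5) = 4.55, so δu/u = 0.0441.
Q is then a monomial in u, y, q:
δQ/Q = √((δu/u)² + (-2·δy/y)² + (1·δq/q)²) = √(0.00194 + 0.00608 + 0.00260) = 0.103
Q = 13200, so δQ = 0.103 × 13200 = 1360.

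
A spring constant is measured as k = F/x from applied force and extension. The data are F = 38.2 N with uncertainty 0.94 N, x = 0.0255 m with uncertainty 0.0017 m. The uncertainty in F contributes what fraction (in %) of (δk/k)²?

12.0%

(δk/k)² = (1·δF/F)² + (-1·δx/x)²
  F term: (1×0.0246)² = 0.000606
  x term: (-1×0.0667)² = 0.00444
Total = 0.00505. Share from F = 0.000606/0.00505 = 0.120.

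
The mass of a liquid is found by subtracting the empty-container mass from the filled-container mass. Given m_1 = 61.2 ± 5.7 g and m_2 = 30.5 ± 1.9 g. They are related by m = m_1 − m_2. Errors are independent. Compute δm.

6.01 g

Absolute uncertainties add in quadrature for a linear combination:
  (δm_1)² = 32.5;  (δm_2)² = 3.61
δm = √(36.1) = 6.01 g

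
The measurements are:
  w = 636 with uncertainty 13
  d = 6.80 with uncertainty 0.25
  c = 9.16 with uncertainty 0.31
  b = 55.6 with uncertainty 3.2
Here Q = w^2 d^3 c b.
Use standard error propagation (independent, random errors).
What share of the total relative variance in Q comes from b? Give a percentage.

(δQ/Q)² = (2·δw/w)² + (3·δd/d)² + (1·δc/c)² + (1·δb/b)²
  w term: (2×0.0204)² = 0.00167
  d term: (3×0.0368)² = 0.0122
  c term: (1×0.0338)² = 0.00115
  b term: (1×0.0576)² = 0.00331
Total = 0.0183. Share from b = 0.00331/0.0183 = 0.181.

18.1%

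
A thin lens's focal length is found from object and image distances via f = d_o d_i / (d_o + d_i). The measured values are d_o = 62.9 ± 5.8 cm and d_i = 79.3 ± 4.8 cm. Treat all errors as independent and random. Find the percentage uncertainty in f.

∂f/∂d_o = (d_i/(d_o+d_i))² = 0.311;  ∂f/∂d_i = (d_o/(d_o+d_i))² = 0.196
δf = √((∂f/∂d_o · δd_o)² + (∂f/∂d_i · δd_i)²) = √(3.25 + 0.882) = 2.03 cm
f = 35.1 cm, so δf/f = 2.03/35.1 = 0.0580.

5.80%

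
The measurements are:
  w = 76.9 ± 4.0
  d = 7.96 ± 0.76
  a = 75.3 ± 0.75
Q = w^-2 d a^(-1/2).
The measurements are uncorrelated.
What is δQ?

2.19e-05

Each factor contributes (exponent × relative error)² to (δQ/Q)²:
  (-2·δw/w)² = (-2×0.0520)² = 0.0108;  (1·δd/d)² = (1×0.0955)² = 0.00912;  (−½·δa/a)² = (-0.5×0.00996)² = 2.48e-05
δQ/Q = √(0.0200) = 0.141
Q = 0.000155, so δQ = 0.141 × 0.000155 = 2.19e-05.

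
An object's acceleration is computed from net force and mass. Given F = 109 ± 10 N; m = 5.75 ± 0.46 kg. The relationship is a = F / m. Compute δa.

Relative error in a monomial: (δa/a)² = Σ (nᵢ · δxᵢ/xᵢ)².
  (1·δF/F)² = (1×0.0917)² = 0.00842;  (-1·δm/m)² = (-1×0.0800)² = 0.00640
δa/a = √(0.0148) = 0.122
a = 19.0 m/s^2, so δa = 0.122 × 19.0 = 2.31 m/s^2.

2.31 m/s^2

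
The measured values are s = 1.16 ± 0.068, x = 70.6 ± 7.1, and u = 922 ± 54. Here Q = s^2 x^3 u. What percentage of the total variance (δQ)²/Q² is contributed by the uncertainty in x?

84.1%

(δQ/Q)² = (2·δs/s)² + (3·δx/x)² + (1·δu/u)²
  s term: (2×0.0586)² = 0.0137
  x term: (3×0.101)² = 0.0910
  u term: (1×0.0586)² = 0.00343
Total = 0.108. Share from x = 0.0910/0.108 = 0.841.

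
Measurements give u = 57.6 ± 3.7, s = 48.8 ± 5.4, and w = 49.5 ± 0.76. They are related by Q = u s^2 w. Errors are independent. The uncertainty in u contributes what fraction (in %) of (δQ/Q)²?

(δQ/Q)² = (1·δu/u)² + (2·δs/s)² + (1·δw/w)²
  u term: (1×0.0642)² = 0.00413
  s term: (2×0.111)² = 0.0490
  w term: (1×0.0154)² = 0.000236
Total = 0.0533. Share from u = 0.00413/0.0533 = 0.0774.

7.74%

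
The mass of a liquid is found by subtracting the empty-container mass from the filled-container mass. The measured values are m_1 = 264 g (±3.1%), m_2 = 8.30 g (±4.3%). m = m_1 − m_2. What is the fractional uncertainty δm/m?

0.0320

Absolute uncertainties add in quadrature for a linear combination:
  (δm_1)² = 67.0;  (δm_2)² = 0.127
δm = √(67.1) = 8.19 g
m = 256 g, so δm/m = 8.19/256 = 0.0320.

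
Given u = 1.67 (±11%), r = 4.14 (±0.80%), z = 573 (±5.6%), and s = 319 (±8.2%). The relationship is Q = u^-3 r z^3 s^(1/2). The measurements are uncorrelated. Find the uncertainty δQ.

1.11e+09

Q is a product of powers, so relative uncertainties combine in quadrature:
  (-3·δu/u)² = (-3×0.110)² = 0.109;  (1·δr/r)² = (1×0.00800)² = 6.4e-05;  (3·δz/z)² = (3×0.0560)² = 0.0282;  (½·δs/s)² = (0.5×0.0820)² = 0.00168
δQ/Q = √(0.139) = 0.373
Q = 2.99e+09, so δQ = 0.373 × 2.99e+09 = 1.11e+09.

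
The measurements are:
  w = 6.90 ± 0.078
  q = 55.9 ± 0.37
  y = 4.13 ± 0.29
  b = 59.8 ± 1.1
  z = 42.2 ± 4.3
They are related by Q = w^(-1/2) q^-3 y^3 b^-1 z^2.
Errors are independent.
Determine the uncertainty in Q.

Each factor contributes (exponent × relative error)² to (δQ/Q)²:
  (−½·δw/w)² = (-0.5×0.0113)² = 3.19e-05;  (-3·δq/q)² = (-3×0.00662)² = 0.000394;  (3·δy/y)² = (3×0.0702)² = 0.0444;  (-1·δb/b)² = (-1×0.0184)² = 0.000338;  (2·δz/z)² = (2×0.102)² = 0.0415
δQ/Q = √(0.0867) = 0.294
Q = 0.00457, so δQ = 0.294 × 0.00457 = 0.00135.

0.00135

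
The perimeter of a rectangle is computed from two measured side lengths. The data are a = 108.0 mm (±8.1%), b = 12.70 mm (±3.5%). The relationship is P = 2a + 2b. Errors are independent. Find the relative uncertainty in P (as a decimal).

For a sum/difference, combine absolute errors in quadrature:
  (2·δa)² = 306;  (2·δb)² = 0.790
δP = √(307) = 17.5 mm
P = 241.4 mm, so δP/P = 17.5/241.4 = 0.0726.

0.0726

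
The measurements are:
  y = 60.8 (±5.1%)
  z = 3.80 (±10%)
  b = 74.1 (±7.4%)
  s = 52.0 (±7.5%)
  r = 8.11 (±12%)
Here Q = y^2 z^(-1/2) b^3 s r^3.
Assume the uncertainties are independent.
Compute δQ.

9.51e+12

Products/powers → add relative errors in quadrature, weighted by exponent:
  (2·δy/y)² = (2×0.0510)² = 0.0104;  (−½·δz/z)² = (-0.5×0.100)² = 0.00250;  (3·δb/b)² = (3×0.0740)² = 0.0493;  (1·δs/s)² = (1×0.0750)² = 0.00562;  (3·δr/r)² = (3×0.120)² = 0.130
δQ/Q = √(0.197) = 0.444
Q = 2.14e+13, so δQ = 0.444 × 2.14e+13 = 9.51e+12.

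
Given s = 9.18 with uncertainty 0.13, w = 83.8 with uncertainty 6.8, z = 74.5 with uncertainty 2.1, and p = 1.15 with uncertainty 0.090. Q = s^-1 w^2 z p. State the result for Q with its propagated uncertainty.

For a monomial Q ∝ s^-1, w^2, z, p, fractional errors add in quadrature:
  (-1·δs/s)² = (-1×0.0142)² = 0.000201;  (2·δw/w)² = (2×0.0811)² = 0.0263;  (1·δz/z)² = (1×0.0282)² = 0.000795;  (1·δp/p)² = (1×0.0783)² = 0.00612
δQ/Q = √(0.0335) = 0.183
Q = 65500, so δQ = 0.183 × 65500 = 12000.

65500 ± 12000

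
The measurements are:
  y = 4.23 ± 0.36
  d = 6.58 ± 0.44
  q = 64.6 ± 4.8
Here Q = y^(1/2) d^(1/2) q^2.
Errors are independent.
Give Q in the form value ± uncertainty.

22000 ± 3480

Relative error in a monomial: (δQ/Q)² = Σ (nᵢ · δxᵢ/xᵢ)².
  (½·δy/y)² = (0.5×0.0851)² = 0.00181;  (½·δd/d)² = (0.5×0.0669)² = 0.00112;  (2·δq/q)² = (2×0.0743)² = 0.0221
δQ/Q = √(0.0250) = 0.158
Q = 22000, so δQ = 0.158 × 22000 = 3480.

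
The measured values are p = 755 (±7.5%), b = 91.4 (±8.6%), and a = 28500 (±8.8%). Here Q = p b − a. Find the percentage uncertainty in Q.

Let w = p·b = 69000. δw/w = √((1·δp/p)² + (1·δb/b)²) = √(0.00562 + 0.00740) = 0.114, so δw = 7870.
Q = w − a: δQ = √(δw² + δa²) = √(6.2e+07 + 6.29e+06) = 8260
Q = 40500, so δQ/Q = 8260/40500 = 0.204.

20.4%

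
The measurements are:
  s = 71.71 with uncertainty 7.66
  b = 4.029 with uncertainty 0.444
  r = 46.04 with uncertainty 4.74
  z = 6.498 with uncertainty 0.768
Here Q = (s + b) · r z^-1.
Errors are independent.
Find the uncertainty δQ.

Let u = s + b = 75.74. δu = √(δs² + δb²) = √(58.7 + 0.197) = 7.67, so δu/u = 0.101.
Q is then a monomial in u, r, z:
δQ/Q = √((δu/u)² + (1·δr/r)² + (-1·δz/z)²) = √(0.0103 + 0.0106 + 0.0140) = 0.187
Q = 536.6, so δQ = 0.187 × 536.6 = 100.

100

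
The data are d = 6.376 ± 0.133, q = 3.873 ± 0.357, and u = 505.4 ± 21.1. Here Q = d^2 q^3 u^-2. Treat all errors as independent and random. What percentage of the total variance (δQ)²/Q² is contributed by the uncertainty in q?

89.8%

(δQ/Q)² = (2·δd/d)² + (3·δq/q)² + (-2·δu/u)²
  d term: (2×0.0209)² = 0.00174
  q term: (3×0.0922)² = 0.0765
  u term: (-2×0.0417)² = 0.00697
Total = 0.0852. Share from q = 0.0765/0.0852 = 0.898.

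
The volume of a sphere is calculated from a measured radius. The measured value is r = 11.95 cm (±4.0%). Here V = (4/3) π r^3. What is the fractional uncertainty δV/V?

0.120

V ∝ r^3, so δV/V = |3| · δr/r = 3 × 0.0400 = 0.120.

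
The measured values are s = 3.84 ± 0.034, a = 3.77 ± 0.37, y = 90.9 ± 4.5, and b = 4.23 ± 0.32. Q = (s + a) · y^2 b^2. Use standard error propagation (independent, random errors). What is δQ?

2.11e+05

Let u = s + a = 7.61. δu = √(δs² + δa²) = √(0.00116 + 0.137) = 0.372, so δu/u = 0.0488.
Q is then a monomial in u, y, b:
δQ/Q = √((δu/u)² + (2·δy/y)² + (2·δb/b)²) = √(0.00238 + 0.00980 + 0.0229) = 0.187
Q = 1.13e+06, so δQ = 0.187 × 1.13e+06 = 2.11e+05.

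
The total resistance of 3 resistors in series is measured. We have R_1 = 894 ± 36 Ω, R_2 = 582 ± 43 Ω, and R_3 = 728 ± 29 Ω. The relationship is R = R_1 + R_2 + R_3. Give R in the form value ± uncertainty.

2200 ± 63.1 Ω

Sums and differences: (δR)² = Σ (cᵢ δxᵢ)².
  (δR_1)² = 1300;  (δR_2)² = 1850;  (δR_3)² = 841
δR = √(3990) = 63.1 Ω
R = 2200 Ω.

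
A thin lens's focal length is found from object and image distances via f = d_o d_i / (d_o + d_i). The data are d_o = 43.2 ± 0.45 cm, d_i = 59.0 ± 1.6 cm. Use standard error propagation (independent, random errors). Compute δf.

∂f/∂d_o = (d_i/(d_o+d_i))² = 0.333;  ∂f/∂d_i = (d_o/(d_o+d_i))² = 0.179
δf = √((∂f/∂d_o · δd_o)² + (∂f/∂d_i · δd_i)²) = √(0.0225 + 0.0817) = 0.323 cm

0.323 cm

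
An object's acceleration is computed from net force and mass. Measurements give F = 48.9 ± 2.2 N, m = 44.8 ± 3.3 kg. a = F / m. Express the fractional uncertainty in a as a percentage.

Products/powers → add relative errors in quadrature, weighted by exponent:
  (1·δF/F)² = (1×0.0450)² = 0.00202;  (-1·δm/m)² = (-1×0.0737)² = 0.00543
δa/a = √(0.00745) = 0.0863

8.63%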